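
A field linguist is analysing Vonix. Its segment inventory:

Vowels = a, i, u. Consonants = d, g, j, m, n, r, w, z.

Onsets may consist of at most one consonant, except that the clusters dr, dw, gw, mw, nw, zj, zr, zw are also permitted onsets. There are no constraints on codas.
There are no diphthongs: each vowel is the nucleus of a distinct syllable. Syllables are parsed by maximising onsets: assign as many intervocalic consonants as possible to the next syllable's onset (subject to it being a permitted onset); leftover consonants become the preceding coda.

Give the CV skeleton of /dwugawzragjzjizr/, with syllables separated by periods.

CCV.CVC.CCVCC.CCVCC

The vowels are u, a, a, i — 4 nuclei, so 4 syllables.
/u…a/ gap (V1→V2): /g/ → onset of the next syllable (single consonants are always licit onsets).
/a…a/ gap (V2→V3): cluster /wzr/ — the longest permitted-onset suffix is /zr/; onset = /zr/, preceding coda = /w/.
/a…i/ gap (V3→V4): cluster /gjzj/ — the longest permitted-onset suffix is /zj/; onset = /zj/, preceding coda = /gj/.
Putting it together: dwu.gaw.zragj.zjizr.
Mapping each syllable to C/V: /dwu/ → CCV, /gaw/ → CVC, /zragj/ → CCVCC, /zjizr/ → CCVCC.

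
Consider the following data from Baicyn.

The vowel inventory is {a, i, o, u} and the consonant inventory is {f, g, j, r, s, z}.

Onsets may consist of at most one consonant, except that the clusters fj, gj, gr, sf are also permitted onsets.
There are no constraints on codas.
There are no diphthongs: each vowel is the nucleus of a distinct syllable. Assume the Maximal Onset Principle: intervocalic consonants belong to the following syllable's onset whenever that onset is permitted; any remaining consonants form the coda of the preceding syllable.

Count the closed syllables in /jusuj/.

1

The vowels are u, u — 2 nuclei, so 2 syllables.
V1 /u/ – V2 /u/: /s/ is a single consonant, so it becomes the next onset.
Result: ju.suj.
Classifying each syllable: /ju/ (open), /suj/ (closed).
Closed syllables: 1.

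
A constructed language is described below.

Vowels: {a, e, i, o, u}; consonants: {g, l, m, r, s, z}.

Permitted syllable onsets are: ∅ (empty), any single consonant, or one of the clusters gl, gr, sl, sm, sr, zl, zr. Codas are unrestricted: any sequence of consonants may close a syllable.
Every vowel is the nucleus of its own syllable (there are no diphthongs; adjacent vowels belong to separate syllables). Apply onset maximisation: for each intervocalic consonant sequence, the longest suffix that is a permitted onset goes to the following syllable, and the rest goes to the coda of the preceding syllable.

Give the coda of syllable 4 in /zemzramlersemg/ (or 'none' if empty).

Nuclei (vowels): e, a, e, e → 4 syllables.
/e…a/ gap (V1→V2): /mzr/ — longest licit onset from the right is /zr/, leaving /m/ as coda.
/a…e/ gap (V2→V3): /ml/ — longest licit onset from the right is /l/, leaving /m/ as coda.
/e…e/ gap (V3→V4): /rs/ — longest licit onset from the right is /s/, leaving /r/ as coda.
Result: zem.zram.ler.semg.
Syllable 4 is /semg/: onset /s/, nucleus /e/, coda /mg/.

mg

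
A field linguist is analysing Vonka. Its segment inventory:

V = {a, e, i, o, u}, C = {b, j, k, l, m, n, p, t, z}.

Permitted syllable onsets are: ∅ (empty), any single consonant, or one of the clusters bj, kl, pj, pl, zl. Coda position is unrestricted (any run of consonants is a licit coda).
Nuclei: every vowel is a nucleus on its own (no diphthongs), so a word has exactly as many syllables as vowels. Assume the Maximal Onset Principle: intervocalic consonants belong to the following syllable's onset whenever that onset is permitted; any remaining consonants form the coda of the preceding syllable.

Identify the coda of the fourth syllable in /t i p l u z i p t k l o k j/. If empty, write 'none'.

Nuclei (vowels): i, u, i, o → 4 syllables.
/i…u/ gap (V1→V2): cluster /pl/ — /pl/ is itself a permitted onset, so the whole cluster goes right; preceding coda = ∅.
/u…i/ gap (V2→V3): /z/ is a single consonant, so it becomes the next onset.
/i…o/ gap (V3→V4): /ptkl/ splits as /pt/ + /kl/ (/kl/ is the longest suffix that is a licit onset).
Syllabification: ti.plu.zipt.klokj.
Syllable 4 is /klokj/: onset /kl/, nucleus /o/, coda /kj/.

kj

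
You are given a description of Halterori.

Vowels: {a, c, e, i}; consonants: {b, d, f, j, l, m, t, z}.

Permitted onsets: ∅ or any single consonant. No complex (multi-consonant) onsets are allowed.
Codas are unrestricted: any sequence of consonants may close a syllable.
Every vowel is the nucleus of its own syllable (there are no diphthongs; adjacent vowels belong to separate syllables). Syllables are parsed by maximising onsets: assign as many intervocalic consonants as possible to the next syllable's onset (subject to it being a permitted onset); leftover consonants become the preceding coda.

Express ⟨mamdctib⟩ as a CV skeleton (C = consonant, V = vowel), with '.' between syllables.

Vowels present: a, c, i; each is a nucleus, giving 3 syllables.
V1 /a/ – V2 /c/: /md/; trying suffixes from longest down, /d/ is the first permitted one, so coda /m/ | onset /d/.
V2 /c/ – V3 /i/: /t/ → onset of the next syllable (single consonants are always licit onsets).
So the parse is mam.dc.tib.
Mapping each syllable to C/V: /mam/ → CVC, /dc/ → CV, /tib/ → CVC.

CVC.CV.CVC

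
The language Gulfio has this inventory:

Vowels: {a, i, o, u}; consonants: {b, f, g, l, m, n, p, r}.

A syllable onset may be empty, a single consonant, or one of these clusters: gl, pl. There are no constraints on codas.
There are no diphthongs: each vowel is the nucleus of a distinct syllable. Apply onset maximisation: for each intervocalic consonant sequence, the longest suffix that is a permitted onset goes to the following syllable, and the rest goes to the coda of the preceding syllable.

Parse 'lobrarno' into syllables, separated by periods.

lob.rar.no

Nuclei (vowels): o, a, o → 3 syllables.
σ1/σ2 boundary: /br/ splits as /b/ + /r/ (/r/ is the longest suffix that is a licit onset).
σ2/σ3 boundary: /rn/ — longest licit onset from the right is /n/, leaving /r/ as coda.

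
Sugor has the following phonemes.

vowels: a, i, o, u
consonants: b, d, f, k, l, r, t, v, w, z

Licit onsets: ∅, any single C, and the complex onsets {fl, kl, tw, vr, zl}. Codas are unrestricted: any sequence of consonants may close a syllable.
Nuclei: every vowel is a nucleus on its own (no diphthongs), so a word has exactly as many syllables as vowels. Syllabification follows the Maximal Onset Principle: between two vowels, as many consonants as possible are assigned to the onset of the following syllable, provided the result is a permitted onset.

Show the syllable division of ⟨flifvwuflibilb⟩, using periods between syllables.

flifv.wu.fli.bilb

Nuclei (vowels): i, u, i, i → 4 syllables.
V1 /i/ – V2 /u/: /fvw/ splits as /fv/ + /w/ (/w/ is the longest suffix that is a licit onset).
V2 /u/ – V3 /i/: cluster /fl/ — /fl/ is itself a permitted onset, so the whole cluster goes right; preceding coda = ∅.
V3 /i/ – V4 /i/: /b/ → onset of the next syllable (single consonants are always licit onsets).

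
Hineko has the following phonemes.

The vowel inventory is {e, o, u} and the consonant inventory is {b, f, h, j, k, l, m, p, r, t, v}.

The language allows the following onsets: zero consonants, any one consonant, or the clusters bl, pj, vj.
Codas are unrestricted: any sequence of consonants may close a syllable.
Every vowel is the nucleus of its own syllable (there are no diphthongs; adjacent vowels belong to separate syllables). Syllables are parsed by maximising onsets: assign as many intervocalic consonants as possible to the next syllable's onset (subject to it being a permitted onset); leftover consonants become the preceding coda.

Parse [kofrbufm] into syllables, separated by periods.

kofr.bufm

Vowels present: o, u; each is a nucleus, giving 2 syllables.
/o…u/ gap (V1→V2): cluster /frb/ — the longest permitted-onset suffix is /b/; onset = /b/, preceding coda = /fr/.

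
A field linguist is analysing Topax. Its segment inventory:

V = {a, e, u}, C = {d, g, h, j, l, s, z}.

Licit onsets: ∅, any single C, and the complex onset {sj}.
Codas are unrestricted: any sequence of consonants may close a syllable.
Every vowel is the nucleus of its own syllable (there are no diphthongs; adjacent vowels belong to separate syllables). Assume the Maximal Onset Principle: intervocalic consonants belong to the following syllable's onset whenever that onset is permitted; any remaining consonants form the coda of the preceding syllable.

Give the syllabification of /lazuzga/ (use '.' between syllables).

la.zuz.ga

The vowels are a, u, a — 3 nuclei, so 3 syllables.
V1 /a/ – V2 /u/: just /z/ — single C goes to the following onset.
V2 /u/ – V3 /a/: /zg/ splits as /z/ + /g/ (/g/ is the longest suffix that is a licit onset).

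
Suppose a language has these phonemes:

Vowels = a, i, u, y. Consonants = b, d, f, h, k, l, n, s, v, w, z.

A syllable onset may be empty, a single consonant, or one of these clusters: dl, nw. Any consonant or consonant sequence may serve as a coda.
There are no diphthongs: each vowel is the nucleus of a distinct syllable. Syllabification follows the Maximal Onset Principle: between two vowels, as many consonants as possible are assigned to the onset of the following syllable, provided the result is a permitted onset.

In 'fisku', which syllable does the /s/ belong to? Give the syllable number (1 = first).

Nuclei (vowels): i, u → 2 syllables.
σ1/σ2 boundary: /sk/ splits as /s/ + /k/ (/k/ is the longest suffix that is a licit onset).
Syllabification: fis.ku.
The /s/ is in the coda of syllable 1 (/fis/).

1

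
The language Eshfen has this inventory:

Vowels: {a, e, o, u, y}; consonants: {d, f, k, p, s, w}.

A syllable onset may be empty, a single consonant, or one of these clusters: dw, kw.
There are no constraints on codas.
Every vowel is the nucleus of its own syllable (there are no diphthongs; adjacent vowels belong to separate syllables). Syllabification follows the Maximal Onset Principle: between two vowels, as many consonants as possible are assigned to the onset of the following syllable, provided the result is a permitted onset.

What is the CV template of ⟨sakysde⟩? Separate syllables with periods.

CV.CVC.CV

Nuclei (vowels): a, y, e → 3 syllables.
V1 /a/ – V2 /y/: /k/ is a single consonant, so it becomes the next onset.
V2 /y/ – V3 /e/: /sd/ — longest licit onset from the right is /d/, leaving /s/ as coda.
Result: sa.kys.de.
Mapping each syllable to C/V: /sa/ → CV, /kys/ → CVC, /de/ → CV.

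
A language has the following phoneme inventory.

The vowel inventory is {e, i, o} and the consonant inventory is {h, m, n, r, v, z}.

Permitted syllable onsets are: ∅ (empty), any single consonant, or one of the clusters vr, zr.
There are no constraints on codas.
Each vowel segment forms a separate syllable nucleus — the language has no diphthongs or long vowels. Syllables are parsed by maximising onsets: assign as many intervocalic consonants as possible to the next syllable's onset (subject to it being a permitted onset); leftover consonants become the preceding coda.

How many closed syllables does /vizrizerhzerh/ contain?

2

Vowels present: i, i, e, e; each is a nucleus, giving 4 syllables.
/i…i/ gap (V1→V2): /zr/ is a licit onset in full, so it all attaches to the next syllable.
/i…e/ gap (V2→V3): /z/ is a single consonant, so it becomes the next onset.
/e…e/ gap (V3→V4): /rhz/; trying suffixes from longest down, /z/ is the first permitted one, so coda /rh/ | onset /z/.
So the parse is vi.zri.zerh.zerh.
Classifying each syllable: /vi/ (open), /zri/ (open), /zerh/ (closed), /zerh/ (closed).
Closed syllables: 2.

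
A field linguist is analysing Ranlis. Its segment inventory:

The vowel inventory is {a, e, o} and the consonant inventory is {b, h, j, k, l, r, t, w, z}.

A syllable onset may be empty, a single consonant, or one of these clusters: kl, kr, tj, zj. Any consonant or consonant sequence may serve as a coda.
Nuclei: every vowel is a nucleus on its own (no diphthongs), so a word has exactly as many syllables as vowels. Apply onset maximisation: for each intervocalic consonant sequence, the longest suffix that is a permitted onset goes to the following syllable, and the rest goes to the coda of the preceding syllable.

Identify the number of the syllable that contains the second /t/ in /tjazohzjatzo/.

Nuclei (vowels): a, o, a, o → 4 syllables.
σ1/σ2 boundary: /z/ → onset of the next syllable (single consonants are always licit onsets).
σ2/σ3 boundary: /hzj/; trying suffixes from longest down, /zj/ is the first permitted one, so coda /h/ | onset /zj/.
σ3/σ4 boundary: /tz/ — longest licit onset from the right is /z/, leaving /t/ as coda.
Syllabification: tja.zoh.zjat.zo.
The second /t/ is in the coda of syllable 3 (/zjat/).

3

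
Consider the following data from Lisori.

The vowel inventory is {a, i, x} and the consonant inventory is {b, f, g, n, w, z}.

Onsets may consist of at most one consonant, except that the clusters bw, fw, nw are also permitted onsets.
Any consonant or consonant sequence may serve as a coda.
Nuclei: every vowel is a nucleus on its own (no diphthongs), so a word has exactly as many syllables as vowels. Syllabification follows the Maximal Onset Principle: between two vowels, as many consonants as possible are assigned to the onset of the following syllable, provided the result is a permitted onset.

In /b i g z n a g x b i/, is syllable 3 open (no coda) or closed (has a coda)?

The vowels are i, a, x, i — 4 nuclei, so 4 syllables.
V1 /i/ – V2 /a/: /gzn/ splits as /gz/ + /n/ (/n/ is the longest suffix that is a licit onset).
V2 /a/ – V3 /x/: /g/ → onset of the next syllable (single consonants are always licit onsets).
V3 /x/ – V4 /i/: /b/ → onset of the next syllable (single consonants are always licit onsets).
Putting it together: bigz.na.gx.bi.
Syllable 3 is /gx/; it ends in its nucleus with no coda, so it is open.

open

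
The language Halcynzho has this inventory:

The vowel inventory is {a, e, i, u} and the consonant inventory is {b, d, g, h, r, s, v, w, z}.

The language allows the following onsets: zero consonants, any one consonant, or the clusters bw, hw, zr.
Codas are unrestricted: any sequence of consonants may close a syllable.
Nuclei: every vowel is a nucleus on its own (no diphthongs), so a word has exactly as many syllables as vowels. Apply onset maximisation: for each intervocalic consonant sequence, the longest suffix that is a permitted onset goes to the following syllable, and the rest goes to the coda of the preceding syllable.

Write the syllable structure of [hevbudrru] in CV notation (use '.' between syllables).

CVC.CVCC.CV

Nuclei (vowels): e, u, u → 3 syllables.
Between /e/ (V1) and /u/ (V2): /vb/ — longest licit onset from the right is /b/, leaving /v/ as coda.
Between /u/ (V2) and /u/ (V3): /drr/; trying suffixes from longest down, /r/ is the first permitted one, so coda /dr/ | onset /r/.
Putting it together: hev.budr.ru.
Mapping each syllable to C/V: /hev/ → CVC, /budr/ → CVCC, /ru/ → CV.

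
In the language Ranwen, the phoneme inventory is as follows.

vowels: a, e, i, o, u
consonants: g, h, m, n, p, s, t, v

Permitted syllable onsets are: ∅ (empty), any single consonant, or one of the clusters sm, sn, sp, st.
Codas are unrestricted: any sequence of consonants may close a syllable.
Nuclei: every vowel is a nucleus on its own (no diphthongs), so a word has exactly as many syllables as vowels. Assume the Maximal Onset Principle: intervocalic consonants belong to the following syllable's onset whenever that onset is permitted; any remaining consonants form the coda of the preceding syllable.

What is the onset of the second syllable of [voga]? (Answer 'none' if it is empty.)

Nuclei (vowels): o, a → 2 syllables.
V1 /o/ – V2 /a/: just /g/ — single C goes to the following onset.
Result: vo.ga.
Syllable 2 is /ga/: onset /g/, nucleus /a/, coda ∅.

g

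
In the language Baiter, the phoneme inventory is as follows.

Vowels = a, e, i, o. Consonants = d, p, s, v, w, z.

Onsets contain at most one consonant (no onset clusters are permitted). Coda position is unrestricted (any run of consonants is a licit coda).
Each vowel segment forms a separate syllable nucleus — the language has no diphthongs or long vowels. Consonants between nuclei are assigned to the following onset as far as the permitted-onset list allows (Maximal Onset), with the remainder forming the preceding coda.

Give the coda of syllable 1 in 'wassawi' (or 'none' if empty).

s

Nuclei (vowels): a, a, i → 3 syllables.
Between /a/ (V1) and /a/ (V2): /ss/; trying suffixes from longest down, /s/ is the first permitted one, so coda /s/ | onset /s/.
Between /a/ (V2) and /i/ (V3): /w/ → onset of the next syllable (single consonants are always licit onsets).
Putting it together: was.sa.wi.
Syllable 1 is /was/: onset /w/, nucleus /a/, coda /s/.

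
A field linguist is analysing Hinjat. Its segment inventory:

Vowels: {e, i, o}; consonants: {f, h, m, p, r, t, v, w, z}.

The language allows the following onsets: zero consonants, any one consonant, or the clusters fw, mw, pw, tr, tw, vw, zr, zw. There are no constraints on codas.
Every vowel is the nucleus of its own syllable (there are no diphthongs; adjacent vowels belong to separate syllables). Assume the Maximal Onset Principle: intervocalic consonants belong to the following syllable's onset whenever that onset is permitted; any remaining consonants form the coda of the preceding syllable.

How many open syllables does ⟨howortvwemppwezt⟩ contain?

Vowels present: o, o, e, e; each is a nucleus, giving 4 syllables.
σ1/σ2 boundary: just /w/ — single C goes to the following onset.
σ2/σ3 boundary: cluster /rtvw/ — the longest permitted-onset suffix is /vw/; onset = /vw/, preceding coda = /rt/.
σ3/σ4 boundary: /mppw/; trying suffixes from longest down, /pw/ is the first permitted one, so coda /mp/ | onset /pw/.
Result: ho.wort.vwemp.pwezt.
Classifying each syllable: /ho/ (open), /wort/ (closed), /vwemp/ (closed), /pwezt/ (closed).
Open syllables: 1.

1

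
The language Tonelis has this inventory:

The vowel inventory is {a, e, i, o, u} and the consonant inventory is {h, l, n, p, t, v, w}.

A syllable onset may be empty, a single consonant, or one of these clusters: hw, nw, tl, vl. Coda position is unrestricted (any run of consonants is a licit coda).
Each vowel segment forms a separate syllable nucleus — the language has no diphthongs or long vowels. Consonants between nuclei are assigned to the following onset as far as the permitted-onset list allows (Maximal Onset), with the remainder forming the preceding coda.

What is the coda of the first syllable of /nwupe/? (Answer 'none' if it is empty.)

none

Vowels present: u, e; each is a nucleus, giving 2 syllables.
/u…e/ gap (V1→V2): just /p/ — single C goes to the following onset.
Putting it together: nwu.pe.
Syllable 1 is /nwu/: onset /nw/, nucleus /u/, coda ∅.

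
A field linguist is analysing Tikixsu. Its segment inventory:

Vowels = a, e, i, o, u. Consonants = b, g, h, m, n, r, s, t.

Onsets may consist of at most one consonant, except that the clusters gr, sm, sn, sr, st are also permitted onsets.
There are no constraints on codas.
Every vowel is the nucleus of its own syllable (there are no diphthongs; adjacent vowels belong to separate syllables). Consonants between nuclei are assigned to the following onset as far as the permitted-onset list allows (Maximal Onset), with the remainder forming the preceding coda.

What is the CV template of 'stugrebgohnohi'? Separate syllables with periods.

Vowels present: u, e, o, o, i; each is a nucleus, giving 5 syllables.
/u…e/ gap (V1→V2): cluster /gr/ — /gr/ is itself a permitted onset, so the whole cluster goes right; preceding coda = ∅.
/e…o/ gap (V2→V3): /bg/ splits as /b/ + /g/ (/g/ is the longest suffix that is a licit onset).
/o…o/ gap (V3→V4): /hn/ — longest licit onset from the right is /n/, leaving /h/ as coda.
/o…i/ gap (V4→V5): /h/ is a single consonant, so it becomes the next onset.
Syllabification: stu.greb.goh.no.hi.
Mapping each syllable to C/V: /stu/ → CCV, /greb/ → CCVC, /goh/ → CVC, /no/ → CV, /hi/ → CV.

CCV.CCVC.CVC.CV.CV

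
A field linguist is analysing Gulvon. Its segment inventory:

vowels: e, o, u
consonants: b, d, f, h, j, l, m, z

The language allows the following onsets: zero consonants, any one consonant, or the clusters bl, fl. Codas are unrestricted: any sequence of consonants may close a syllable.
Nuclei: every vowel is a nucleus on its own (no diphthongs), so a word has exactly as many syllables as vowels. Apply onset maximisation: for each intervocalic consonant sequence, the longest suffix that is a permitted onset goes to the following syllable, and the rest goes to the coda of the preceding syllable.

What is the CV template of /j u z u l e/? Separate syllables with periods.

CV.CV.CV

Nuclei (vowels): u, u, e → 3 syllables.
/u…u/ gap (V1→V2): /z/ is a single consonant, so it becomes the next onset.
/u…e/ gap (V2→V3): /l/ → onset of the next syllable (single consonants are always licit onsets).
Result: ju.zu.le.
Mapping each syllable to C/V: /ju/ → CV, /zu/ → CV, /le/ → CV.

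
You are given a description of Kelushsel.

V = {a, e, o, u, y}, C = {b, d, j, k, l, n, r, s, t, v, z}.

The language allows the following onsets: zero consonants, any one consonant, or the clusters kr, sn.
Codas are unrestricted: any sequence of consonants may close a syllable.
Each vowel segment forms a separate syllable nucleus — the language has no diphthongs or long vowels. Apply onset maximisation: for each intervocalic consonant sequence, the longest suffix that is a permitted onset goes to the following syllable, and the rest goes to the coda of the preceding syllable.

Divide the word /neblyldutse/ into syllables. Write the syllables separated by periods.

The vowels are e, y, u, e — 4 nuclei, so 4 syllables.
/e…y/ gap (V1→V2): cluster /bl/ — the longest permitted-onset suffix is /l/; onset = /l/, preceding coda = /b/.
/y…u/ gap (V2→V3): cluster /ld/ — the longest permitted-onset suffix is /d/; onset = /d/, preceding coda = /l/.
/u…e/ gap (V3→V4): cluster /ts/ — the longest permitted-onset suffix is /s/; onset = /s/, preceding coda = /t/.

neb.lyl.dut.se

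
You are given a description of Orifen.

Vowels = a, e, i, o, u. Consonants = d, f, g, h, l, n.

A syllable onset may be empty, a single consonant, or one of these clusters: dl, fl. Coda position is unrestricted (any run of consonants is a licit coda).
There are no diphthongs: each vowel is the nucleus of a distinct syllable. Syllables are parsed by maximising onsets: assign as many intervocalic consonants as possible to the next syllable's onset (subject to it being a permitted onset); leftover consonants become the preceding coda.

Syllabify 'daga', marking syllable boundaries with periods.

Nuclei (vowels): a, a → 2 syllables.
σ1/σ2 boundary: /g/ → onset of the next syllable (single consonants are always licit onsets).

da.ga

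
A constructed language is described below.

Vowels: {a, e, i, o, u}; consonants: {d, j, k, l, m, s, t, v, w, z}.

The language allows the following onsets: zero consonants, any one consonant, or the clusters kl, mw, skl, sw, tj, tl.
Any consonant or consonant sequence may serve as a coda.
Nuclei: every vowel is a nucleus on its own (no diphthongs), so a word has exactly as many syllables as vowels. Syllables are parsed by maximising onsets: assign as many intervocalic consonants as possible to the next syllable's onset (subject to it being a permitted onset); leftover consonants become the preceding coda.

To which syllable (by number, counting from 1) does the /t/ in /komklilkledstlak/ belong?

4

Vowels present: o, i, e, a; each is a nucleus, giving 4 syllables.
σ1/σ2 boundary: /mkl/ splits as /m/ + /kl/ (/kl/ is the longest suffix that is a licit onset).
σ2/σ3 boundary: /lkl/; trying suffixes from longest down, /kl/ is the first permitted one, so coda /l/ | onset /kl/.
σ3/σ4 boundary: /dstl/ splits as /ds/ + /tl/ (/tl/ is the longest suffix that is a licit onset).
Syllabification: kom.klil.kleds.tlak.
The /t/ is in the onset of syllable 4 (/tlak/).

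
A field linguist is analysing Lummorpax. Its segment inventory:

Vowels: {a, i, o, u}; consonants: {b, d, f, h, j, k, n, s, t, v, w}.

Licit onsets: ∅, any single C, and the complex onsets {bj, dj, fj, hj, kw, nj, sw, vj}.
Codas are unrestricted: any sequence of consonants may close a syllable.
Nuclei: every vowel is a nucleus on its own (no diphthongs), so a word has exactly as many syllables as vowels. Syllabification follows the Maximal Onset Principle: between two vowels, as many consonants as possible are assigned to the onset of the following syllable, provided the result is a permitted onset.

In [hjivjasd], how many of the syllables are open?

The vowels are i, a — 2 nuclei, so 2 syllables.
Between /i/ (V1) and /a/ (V2): /vj/ — entire cluster is a permitted onset → onset /vj/, coda ∅.
Putting it together: hji.vjasd.
Classifying each syllable: /hji/ (open), /vjasd/ (closed).
Open syllables: 1.

1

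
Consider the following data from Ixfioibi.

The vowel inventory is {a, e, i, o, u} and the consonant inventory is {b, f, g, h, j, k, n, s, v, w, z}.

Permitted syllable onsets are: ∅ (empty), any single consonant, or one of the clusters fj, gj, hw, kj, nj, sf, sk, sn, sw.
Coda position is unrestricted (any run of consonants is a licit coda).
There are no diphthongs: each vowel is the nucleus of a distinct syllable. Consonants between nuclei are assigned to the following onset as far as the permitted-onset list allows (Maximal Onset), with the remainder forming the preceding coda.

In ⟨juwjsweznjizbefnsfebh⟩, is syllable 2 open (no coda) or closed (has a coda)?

closed

The vowels are u, e, i, e, e — 5 nuclei, so 5 syllables.
/u…e/ gap (V1→V2): /wjsw/; trying suffixes from longest down, /sw/ is the first permitted one, so coda /wj/ | onset /sw/.
/e…i/ gap (V2→V3): /znj/; trying suffixes from longest down, /nj/ is the first permitted one, so coda /z/ | onset /nj/.
/i…e/ gap (V3→V4): /zb/ splits as /z/ + /b/ (/b/ is the longest suffix that is a licit onset).
/e…e/ gap (V4→V5): /fnsf/; trying suffixes from longest down, /sf/ is the first permitted one, so coda /fn/ | onset /sf/.
Putting it together: juwj.swez.njiz.befn.sfebh.
Syllable 2 is /swez/ with coda /z/, so it is closed.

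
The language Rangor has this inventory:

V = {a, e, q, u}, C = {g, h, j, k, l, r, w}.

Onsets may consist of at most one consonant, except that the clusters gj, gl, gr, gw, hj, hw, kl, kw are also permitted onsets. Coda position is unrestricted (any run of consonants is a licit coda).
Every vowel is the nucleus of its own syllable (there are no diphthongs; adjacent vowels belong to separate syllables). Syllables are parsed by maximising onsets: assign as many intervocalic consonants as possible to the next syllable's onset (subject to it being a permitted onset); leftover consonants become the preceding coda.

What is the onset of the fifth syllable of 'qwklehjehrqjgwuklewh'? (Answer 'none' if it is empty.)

gw

Vowels present: q, e, e, q, u, e; each is a nucleus, giving 6 syllables.
Between /q/ (V1) and /e/ (V2): /wkl/; trying suffixes from longest down, /kl/ is the first permitted one, so coda /w/ | onset /kl/.
Between /e/ (V2) and /e/ (V3): /hj/ is a licit onset in full, so it all attaches to the next syllable.
Between /e/ (V3) and /q/ (V4): /hr/; trying suffixes from longest down, /r/ is the first permitted one, so coda /h/ | onset /r/.
Between /q/ (V4) and /u/ (V5): /jgw/; trying suffixes from longest down, /gw/ is the first permitted one, so coda /j/ | onset /gw/.
Between /u/ (V5) and /e/ (V6): /kl/ is a licit onset in full, so it all attaches to the next syllable.
Result: qw.kle.hjeh.rqj.gwu.klewh.
Syllable 5 is /gwu/: onset /gw/, nucleus /u/, coda ∅.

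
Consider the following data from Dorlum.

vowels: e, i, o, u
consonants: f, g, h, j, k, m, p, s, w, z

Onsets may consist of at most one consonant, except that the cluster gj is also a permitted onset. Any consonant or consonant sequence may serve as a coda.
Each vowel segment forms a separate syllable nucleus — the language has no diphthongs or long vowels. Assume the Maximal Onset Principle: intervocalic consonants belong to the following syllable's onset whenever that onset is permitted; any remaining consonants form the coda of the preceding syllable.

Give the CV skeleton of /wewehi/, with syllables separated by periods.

Vowels present: e, e, i; each is a nucleus, giving 3 syllables.
Between /e/ (V1) and /e/ (V2): /w/ is a single consonant, so it becomes the next onset.
Between /e/ (V2) and /i/ (V3): /h/ → onset of the next syllable (single consonants are always licit onsets).
Syllabification: we.we.hi.
Mapping each syllable to C/V: /we/ → CV, /we/ → CV, /hi/ → CV.

CV.CV.CV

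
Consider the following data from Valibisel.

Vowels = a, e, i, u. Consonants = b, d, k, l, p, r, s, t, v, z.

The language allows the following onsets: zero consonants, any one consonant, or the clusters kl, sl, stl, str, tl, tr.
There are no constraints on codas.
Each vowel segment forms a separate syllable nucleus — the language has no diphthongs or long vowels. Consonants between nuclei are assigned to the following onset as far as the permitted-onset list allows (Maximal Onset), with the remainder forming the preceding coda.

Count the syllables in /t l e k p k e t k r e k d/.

3

Vowels present: e, e, e; each is a nucleus, giving 3 syllables.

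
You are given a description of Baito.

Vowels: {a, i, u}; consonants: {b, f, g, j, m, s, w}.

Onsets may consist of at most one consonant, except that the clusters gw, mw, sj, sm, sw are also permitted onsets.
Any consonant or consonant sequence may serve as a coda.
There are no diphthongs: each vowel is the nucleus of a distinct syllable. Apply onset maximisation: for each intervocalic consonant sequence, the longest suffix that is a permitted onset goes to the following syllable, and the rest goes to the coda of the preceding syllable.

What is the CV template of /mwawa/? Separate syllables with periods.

Nuclei (vowels): a, a → 2 syllables.
Between /a/ (V1) and /a/ (V2): /w/ → onset of the next syllable (single consonants are always licit onsets).
So the parse is mwa.wa.
Mapping each syllable to C/V: /mwa/ → CCV, /wa/ → CV.

CCV.CV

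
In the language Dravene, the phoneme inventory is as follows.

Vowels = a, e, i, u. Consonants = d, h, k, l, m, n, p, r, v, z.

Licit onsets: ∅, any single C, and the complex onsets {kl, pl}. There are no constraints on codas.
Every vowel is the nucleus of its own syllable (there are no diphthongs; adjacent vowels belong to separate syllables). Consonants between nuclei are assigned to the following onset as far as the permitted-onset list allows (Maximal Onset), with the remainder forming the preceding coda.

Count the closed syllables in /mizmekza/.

2

Vowels present: i, e, a; each is a nucleus, giving 3 syllables.
Between /i/ (V1) and /e/ (V2): cluster /zm/ — the longest permitted-onset suffix is /m/; onset = /m/, preceding coda = /z/.
Between /e/ (V2) and /a/ (V3): /kz/ — longest licit onset from the right is /z/, leaving /k/ as coda.
So the parse is miz.mek.za.
Classifying each syllable: /miz/ (closed), /mek/ (closed), /za/ (open).
Closed syllables: 2.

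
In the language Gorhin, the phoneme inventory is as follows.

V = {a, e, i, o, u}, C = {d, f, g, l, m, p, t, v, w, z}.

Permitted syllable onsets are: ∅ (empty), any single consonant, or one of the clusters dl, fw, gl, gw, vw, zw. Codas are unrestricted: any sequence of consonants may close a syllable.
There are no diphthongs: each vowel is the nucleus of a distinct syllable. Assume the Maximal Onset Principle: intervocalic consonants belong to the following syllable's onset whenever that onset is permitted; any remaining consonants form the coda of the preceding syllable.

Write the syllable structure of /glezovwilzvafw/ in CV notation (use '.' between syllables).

Nuclei (vowels): e, o, i, a → 4 syllables.
V1 /e/ – V2 /o/: /z/ → onset of the next syllable (single consonants are always licit onsets).
V2 /o/ – V3 /i/: /vw/ is a licit onset in full, so it all attaches to the next syllable.
V3 /i/ – V4 /a/: /lzv/ splits as /lz/ + /v/ (/v/ is the longest suffix that is a licit onset).
Result: gle.zo.vwilz.vafw.
Mapping each syllable to C/V: /gle/ → CCV, /zo/ → CV, /vwilz/ → CCVCC, /vafw/ → CVCC.

CCV.CV.CCVCC.CVCC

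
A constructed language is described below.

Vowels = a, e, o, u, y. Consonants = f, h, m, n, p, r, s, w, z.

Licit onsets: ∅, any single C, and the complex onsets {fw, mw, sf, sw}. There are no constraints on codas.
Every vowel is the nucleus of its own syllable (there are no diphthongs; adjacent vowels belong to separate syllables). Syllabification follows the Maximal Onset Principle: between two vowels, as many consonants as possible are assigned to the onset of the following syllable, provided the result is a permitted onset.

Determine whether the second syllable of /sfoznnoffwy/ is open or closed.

closed

The vowels are o, o, y — 3 nuclei, so 3 syllables.
/o…o/ gap (V1→V2): /znn/ splits as /zn/ + /n/ (/n/ is the longest suffix that is a licit onset).
/o…y/ gap (V2→V3): /ffw/ splits as /f/ + /fw/ (/fw/ is the longest suffix that is a licit onset).
Result: sfozn.nof.fwy.
Syllable 2 is /nof/ with coda /f/, so it is closed.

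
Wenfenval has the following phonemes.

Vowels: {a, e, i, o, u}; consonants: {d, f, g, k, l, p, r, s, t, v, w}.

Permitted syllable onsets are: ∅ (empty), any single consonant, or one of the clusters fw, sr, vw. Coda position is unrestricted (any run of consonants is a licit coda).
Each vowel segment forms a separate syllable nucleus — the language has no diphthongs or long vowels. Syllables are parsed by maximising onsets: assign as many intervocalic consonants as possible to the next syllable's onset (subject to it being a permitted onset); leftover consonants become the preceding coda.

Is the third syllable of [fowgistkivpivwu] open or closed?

closed

The vowels are o, i, i, i, u — 5 nuclei, so 5 syllables.
Between /o/ (V1) and /i/ (V2): /wg/ splits as /w/ + /g/ (/g/ is the longest suffix that is a licit onset).
Between /i/ (V2) and /i/ (V3): /stk/ — longest licit onset from the right is /k/, leaving /st/ as coda.
Between /i/ (V3) and /i/ (V4): /vp/; trying suffixes from longest down, /p/ is the first permitted one, so coda /v/ | onset /p/.
Between /i/ (V4) and /u/ (V5): /vw/ — entire cluster is a permitted onset → onset /vw/, coda ∅.
Result: fow.gist.kiv.pi.vwu.
Syllable 3 is /kiv/ with coda /v/, so it is closed.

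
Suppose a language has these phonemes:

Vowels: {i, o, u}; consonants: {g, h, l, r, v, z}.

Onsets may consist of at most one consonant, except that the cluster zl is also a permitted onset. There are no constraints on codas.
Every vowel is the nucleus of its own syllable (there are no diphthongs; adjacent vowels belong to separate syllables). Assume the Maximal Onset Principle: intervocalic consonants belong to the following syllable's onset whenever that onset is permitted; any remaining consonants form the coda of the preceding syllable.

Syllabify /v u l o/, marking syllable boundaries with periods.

The vowels are u, o — 2 nuclei, so 2 syllables.
/u…o/ gap (V1→V2): /l/ → onset of the next syllable (single consonants are always licit onsets).

vu.lo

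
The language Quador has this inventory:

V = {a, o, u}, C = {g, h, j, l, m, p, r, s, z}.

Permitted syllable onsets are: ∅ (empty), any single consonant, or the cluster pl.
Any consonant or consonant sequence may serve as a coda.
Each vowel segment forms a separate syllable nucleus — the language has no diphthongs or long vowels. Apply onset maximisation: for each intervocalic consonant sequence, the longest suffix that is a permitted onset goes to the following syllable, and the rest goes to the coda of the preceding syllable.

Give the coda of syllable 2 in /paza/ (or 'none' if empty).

Vowels present: a, a; each is a nucleus, giving 2 syllables.
σ1/σ2 boundary: /z/ → onset of the next syllable (single consonants are always licit onsets).
So the parse is pa.za.
Syllable 2 is /za/: onset /z/, nucleus /a/, coda ∅.

none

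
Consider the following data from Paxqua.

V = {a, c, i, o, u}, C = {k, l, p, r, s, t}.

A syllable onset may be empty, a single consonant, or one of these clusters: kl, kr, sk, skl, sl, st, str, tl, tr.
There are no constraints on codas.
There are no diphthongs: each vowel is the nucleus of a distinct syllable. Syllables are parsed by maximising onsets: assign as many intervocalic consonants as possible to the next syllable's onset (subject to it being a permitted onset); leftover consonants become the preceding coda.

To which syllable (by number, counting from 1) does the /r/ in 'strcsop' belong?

1

Nuclei (vowels): c, o → 2 syllables.
σ1/σ2 boundary: /s/ → onset of the next syllable (single consonants are always licit onsets).
Result: strc.sop.
The /r/ is in the onset of syllable 1 (/strc/).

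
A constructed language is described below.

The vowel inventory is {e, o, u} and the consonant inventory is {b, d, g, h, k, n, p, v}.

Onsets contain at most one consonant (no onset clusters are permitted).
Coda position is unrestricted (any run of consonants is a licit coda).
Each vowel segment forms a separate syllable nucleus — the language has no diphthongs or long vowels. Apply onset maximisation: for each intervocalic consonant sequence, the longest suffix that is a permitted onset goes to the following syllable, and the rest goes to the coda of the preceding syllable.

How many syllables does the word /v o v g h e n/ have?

2

Nuclei (vowels): o, e → 2 syllables.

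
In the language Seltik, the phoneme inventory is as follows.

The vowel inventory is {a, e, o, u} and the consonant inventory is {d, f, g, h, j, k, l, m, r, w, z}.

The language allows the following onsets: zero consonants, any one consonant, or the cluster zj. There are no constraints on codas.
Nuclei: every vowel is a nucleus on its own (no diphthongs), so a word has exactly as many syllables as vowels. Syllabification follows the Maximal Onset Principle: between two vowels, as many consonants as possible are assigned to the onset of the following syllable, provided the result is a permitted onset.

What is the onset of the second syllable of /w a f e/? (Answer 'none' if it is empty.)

f

The vowels are a, e — 2 nuclei, so 2 syllables.
Between /a/ (V1) and /e/ (V2): just /f/ — single C goes to the following onset.
Result: wa.fe.
Syllable 2 is /fe/: onset /f/, nucleus /e/, coda ∅.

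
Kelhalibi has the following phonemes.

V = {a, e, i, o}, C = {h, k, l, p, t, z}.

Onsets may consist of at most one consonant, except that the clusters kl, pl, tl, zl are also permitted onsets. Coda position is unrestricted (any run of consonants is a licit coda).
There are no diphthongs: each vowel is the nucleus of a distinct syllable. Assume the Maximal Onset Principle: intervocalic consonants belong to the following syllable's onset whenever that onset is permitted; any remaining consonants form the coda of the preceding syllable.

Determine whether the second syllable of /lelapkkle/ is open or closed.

Nuclei (vowels): e, a, e → 3 syllables.
/e…a/ gap (V1→V2): /l/ → onset of the next syllable (single consonants are always licit onsets).
/a…e/ gap (V2→V3): /pkkl/; trying suffixes from longest down, /kl/ is the first permitted one, so coda /pk/ | onset /kl/.
Putting it together: le.lapk.kle.
Syllable 2 is /lapk/ with coda /pk/, so it is closed.

closed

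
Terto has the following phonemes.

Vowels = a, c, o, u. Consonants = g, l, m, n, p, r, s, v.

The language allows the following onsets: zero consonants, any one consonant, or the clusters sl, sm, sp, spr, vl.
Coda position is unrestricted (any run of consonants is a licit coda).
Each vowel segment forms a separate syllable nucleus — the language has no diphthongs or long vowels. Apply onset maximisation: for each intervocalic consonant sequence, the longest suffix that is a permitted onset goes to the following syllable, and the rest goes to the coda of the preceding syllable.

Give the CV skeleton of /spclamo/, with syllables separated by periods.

CCV.CV.CV

Vowels present: c, a, o; each is a nucleus, giving 3 syllables.
/c…a/ gap (V1→V2): /l/ is a single consonant, so it becomes the next onset.
/a…o/ gap (V2→V3): /m/ → onset of the next syllable (single consonants are always licit onsets).
So the parse is spc.la.mo.
Mapping each syllable to C/V: /spc/ → CCV, /la/ → CV, /mo/ → CV.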